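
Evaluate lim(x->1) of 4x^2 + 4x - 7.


Since polynomials are continuous, we use direct substitution.
lim(x->1) of 4x^2 + 4x - 7
= 4 * 1^2 + 4 * 1 - 7
= 4 + 4 - 7
= 1

1


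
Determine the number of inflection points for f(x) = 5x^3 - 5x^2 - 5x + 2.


Inflection points occur where f''(x) = 0 and concavity changes.
f(x) = 5x^3 - 5x^2 - 5x + 2
f'(x) = 15x^2 - 10x - 5
f''(x) = 30x - 10
Set f''(x) = 0:
30x - 10 = 0
x = 10 / 30 = 1/3
Since f''(x) is linear (degree 1), it changes sign at this point.
Therefore there is exactly 1 inflection point.

1


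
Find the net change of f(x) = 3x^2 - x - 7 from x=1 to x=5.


Net change = f(b) - f(a)
f(x) = 3x^2 - x - 7
Compute f(5):
f(5) = 3 * 5^2 - 1 * 5 - 7
= 75 - 5 - 7
= 63
Compute f(1):
f(1) = 3 * 1^2 - 1 * 1 - 7
= 3 - 1 - 7
= -5
Net change = 63 - (-5) = 68

68


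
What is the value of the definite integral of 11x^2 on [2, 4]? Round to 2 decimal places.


Find the antiderivative of 11x^2:
F(x) = 11/3 * x^3
Apply the Fundamental Theorem of Calculus:
F(4) - F(2)
= 11/3 * 4^3 - 11/3 * 2^3
= 11/3 * (64 - 8)
= 11/3 * 56
= 616/3 ≈ 205.33

205.33


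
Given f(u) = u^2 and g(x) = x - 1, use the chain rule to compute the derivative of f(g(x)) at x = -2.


Using the chain rule: (f(g(x)))' = f'(g(x)) * g'(x)
First, find g(-2):
g(-2) = 1 * (-2) - 1 = -3
Next, f'(u) = 2u
And g'(x) = 1
So f'(g(-2)) * g'(-2)
= 2 * (-3) * 1
= -6

-6


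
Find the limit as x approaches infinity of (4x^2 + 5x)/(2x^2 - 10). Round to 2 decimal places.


For limits at infinity with equal-degree polynomials,
we compare leading coefficients.
Numerator leading term: 4x^2
Denominator leading term: 2x^2
Divide both by x^2:
lim = (4 + 5/x) / (2 - 10/x^2)
As x -> infinity, the 1/x and 1/x^2 terms vanish:
= 4/2 = 2 = 2.00

2.00


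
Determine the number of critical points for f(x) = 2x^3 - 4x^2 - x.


Find where f'(x) = 0:
f(x) = 2x^3 - 4x^2 - x
f'(x) = 6x^2 - 8x - 1
This is a quadratic in x. Use the discriminant to count real roots.
Discriminant = (-8)^2 - 4 * 6 * (-1)
= 64 - (-24)
= 88
Since discriminant > 0, f'(x) = 0 has 2 real solutions.
Number of critical points: 2

2


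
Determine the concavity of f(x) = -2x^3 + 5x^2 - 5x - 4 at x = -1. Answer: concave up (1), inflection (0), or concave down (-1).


Concavity is determined by the sign of f''(x).
f(x) = -2x^3 + 5x^2 - 5x - 4
f'(x) = -6x^2 + 10x - 5
f''(x) = -12x + 10
f''(-1) = -12 * (-1) + 10
= 12 + 10
= 22
Since f''(-1) > 0, the function is concave up (1)

1


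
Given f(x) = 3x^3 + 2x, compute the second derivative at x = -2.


First derivative:
f'(x) = 9x^2 + 2
Second derivative:
f''(x) = 18x
Substitute x = -2:
f''(-2) = 18 * (-2) + 0
= -36 + 0
= -36

-36


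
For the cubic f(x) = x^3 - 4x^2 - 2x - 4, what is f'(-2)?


Differentiate f(x) = x^3 - 4x^2 - 2x - 4 term by term:
f'(x) = 3x^2 - 8x - 2
Substitute x = -2:
f'(-2) = 3 * (-2)^2 - 8 * (-2) - 2
= 12 + 16 - 2
= 26

26


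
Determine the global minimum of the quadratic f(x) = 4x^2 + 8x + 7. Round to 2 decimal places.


For a quadratic f(x) = ax^2 + bx + c with a > 0, the minimum is at the vertex.
Vertex x-coordinate: x = -b/(2a)
x = -(8) / (2 * 4)
x = -8/8 = -1
Substitute back to find the minimum value:
f(-1) = 4 * (-1)^2 + 8 * (-1) + 7
= 4 - 8 + 7
= 3 = 3.00

3.00


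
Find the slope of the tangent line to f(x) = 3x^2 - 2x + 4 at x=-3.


The slope of the tangent line equals f'(x) at the point.
f(x) = 3x^2 - 2x + 4
f'(x) = 6x - 2
At x = -3:
f'(-3) = 6 * (-3) - 2
= -18 - 2
= -20

-20


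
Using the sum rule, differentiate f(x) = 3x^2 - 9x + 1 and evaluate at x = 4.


Differentiate term by term using power and sum rules:
f(x) = 3x^2 - 9x + 1
f'(x) = 6x - 9
Substitute x = 4:
f'(4) = 6 * 4 - 9
= 24 - 9
= 15

15


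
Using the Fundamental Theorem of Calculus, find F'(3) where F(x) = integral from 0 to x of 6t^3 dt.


By the Fundamental Theorem of Calculus (Part 1):
If F(x) = integral from 0 to x of f(t) dt, then F'(x) = f(x)
Here f(t) = 6t^3
So F'(x) = 6x^3
Evaluate at x = 3:
F'(3) = 6 * 3^3
= 6 * 27
= 162

162


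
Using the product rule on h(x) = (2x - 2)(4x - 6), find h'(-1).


Let u(x) = 2x - 2 and v(x) = 4x - 6
u'(x) = 2
v'(x) = 4
Product rule: h'(x) = u'(x)*v(x) + u(x)*v'(x)
= 2 * (4x - 6) + (2x - 2) * 4
At x = -1:
u(-1) = 2 * (-1) - 2 = -4
v(-1) = 4 * (-1) - 6 = -10
h'(-1) = 2 * (-10) + (-4) * 4
= -20 - 16
= -36

-36


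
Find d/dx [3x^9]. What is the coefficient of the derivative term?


We apply the power rule: d/dx [ax^n] = a*n * x^(n-1)
d/dx [3x^9]
= 3 * 9 * x^(9-1)
= 27x^8
The coefficient is 27

27


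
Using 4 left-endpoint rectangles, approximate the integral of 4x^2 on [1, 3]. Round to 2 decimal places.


Left Riemann sum uses left endpoints of each subinterval.
Interval: [1, 3], n = 4
dx = (3 - 1) / 4 = 1/2
Left endpoints: [1, 3/2, 2, 5/2]
f values: [4, 9, 16, 25]
Sum = dx * (sum of f values)
= 1/2 * 54
= 27 = 27.00

27.00


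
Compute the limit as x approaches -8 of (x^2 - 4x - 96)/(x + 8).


Direct substitution gives 0/0, so we factor the numerator.
Factor: (x^2 - 4x - 96) = (x + 8)(x - 12)
Cancel the common factor (x + 8):
(x^2 - 4x - 96)/(x + 8) = (x - 12)
Now substitute x = -8:
= (-8) - (12) = -20

-20


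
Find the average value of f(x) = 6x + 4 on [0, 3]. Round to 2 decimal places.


Average value = 1/(b-a) * integral from a to b of f(x) dx
First compute the integral of 6x + 4:
F(x) = 3x^2 + 4x
F(3) = 3 * 9 + 4 * 3 = 39
F(0) = 3 * 0 + 4 * 0 = 0
Integral = 39 - 0 = 39
Average = 39 / (3 - 0) = 39 / 3
= 13 = 13.00

13.00


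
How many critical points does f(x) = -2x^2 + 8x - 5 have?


Find where f'(x) = 0:
f'(x) = -4x + 8
Set f'(x) = 0:
-4x + 8 = 0
x = -8 / (-4) = 2
This is a linear equation in x, so there is exactly one solution.
Number of critical points: 1

1


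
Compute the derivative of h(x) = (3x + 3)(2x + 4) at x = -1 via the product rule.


Let u(x) = 3x + 3 and v(x) = 2x + 4
u'(x) = 3
v'(x) = 2
Product rule: h'(x) = u'(x)*v(x) + u(x)*v'(x)
= 3 * (2x + 4) + (3x + 3) * 2
At x = -1:
u(-1) = 3 * (-1) + 3 = 0
v(-1) = 2 * (-1) + 4 = 2
h'(-1) = 3 * 2 + 0 * 2
= 6 + 0
= 6

6


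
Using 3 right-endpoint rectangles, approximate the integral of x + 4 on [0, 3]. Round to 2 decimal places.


Right Riemann sum uses right endpoints of each subinterval.
Interval: [0, 3], n = 3
dx = (3 - 0) / 3 = 1
Right endpoints: [1, 2, 3]
f values: [5, 6, 7]
Sum = dx * (sum of f values)
= 1 * 18
= 18 = 18.00

18.00


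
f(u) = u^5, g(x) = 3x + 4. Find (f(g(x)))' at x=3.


Using the chain rule: (f(g(x)))' = f'(g(x)) * g'(x)
First, find g(3):
g(3) = 3 * 3 + 4 = 13
Next, f'(u) = 5u^4
And g'(x) = 3
So f'(g(3)) * g'(3)
= 5 * 13^4 * 3
= 5 * 28561 * 3
= 428415

428415


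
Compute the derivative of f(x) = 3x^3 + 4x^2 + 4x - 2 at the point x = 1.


Differentiate f(x) = 3x^3 + 4x^2 + 4x - 2 term by term:
f'(x) = 9x^2 + 8x + 4
Substitute x = 1:
f'(1) = 9 * 1^2 + 8 * 1 + 4
= 9 + 8 + 4
= 21

21


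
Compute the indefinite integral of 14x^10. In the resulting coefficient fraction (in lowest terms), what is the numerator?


Apply the power rule for integration:
integral of ax^n dx = a/(n+1) * x^(n+1) + C
integral of 14x^10 dx
= 14/11 * x^11 + C
The coefficient in lowest terms is 14/11, and its numerator is 14

14


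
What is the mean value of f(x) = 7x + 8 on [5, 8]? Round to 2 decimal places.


Average value = 1/(b-a) * integral from a to b of f(x) dx
First compute the integral of 7x + 8:
F(x) = (7/2)x^2 + 8x
F(8) = 7/2 * 64 + 8 * 8 = 288
F(5) = 7/2 * 25 + 8 * 5 = 255/2
Integral = 288 - 255/2 = 321/2
Average = (321/2) / (8 - 5) = (321/2) / 3
= 107/2 = 53.50

53.50


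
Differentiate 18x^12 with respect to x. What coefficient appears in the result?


We apply the power rule: d/dx [ax^n] = a*n * x^(n-1)
d/dx [18x^12]
= 18 * 12 * x^(12-1)
= 216x^11
The coefficient is 216

216


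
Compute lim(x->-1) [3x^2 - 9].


Since polynomials are continuous, we use direct substitution.
lim(x->-1) of 3x^2 - 9
= 3 * (-1)^2 + 0 * (-1) - 9
= 3 + 0 - 9
= -6

-6


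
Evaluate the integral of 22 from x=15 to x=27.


The integral of a constant k over [a, b] equals k * (b - a).
integral from 15 to 27 of 22 dx
= 22 * (27 - 15)
= 22 * 12
= 264

264


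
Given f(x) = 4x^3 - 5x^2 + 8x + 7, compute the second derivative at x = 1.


First derivative:
f'(x) = 12x^2 - 10x + 8
Second derivative:
f''(x) = 24x - 10
Substitute x = 1:
f''(1) = 24 * 1 - 10
= 24 - 10
= 14

14


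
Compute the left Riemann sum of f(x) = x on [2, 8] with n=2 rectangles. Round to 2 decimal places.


Left Riemann sum uses left endpoints of each subinterval.
Interval: [2, 8], n = 2
dx = (8 - 2) / 2 = 3
Left endpoints: [2, 5]
f values: [2, 5]
Sum = dx * (sum of f values)
= 3 * 7
= 21 = 21.00

21.00


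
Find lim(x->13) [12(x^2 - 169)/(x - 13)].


Direct substitution gives 0/0, so we factor the numerator.
Factor: 12(x^2 - 169) = 12 * (x - 13)(x + 13)
Cancel the common factor (x - 13):
12(x^2 - 169)/(x - 13) = 12 * (x + 13)
Now substitute x = 13:
= 12 * (13 + 13) = 312

312


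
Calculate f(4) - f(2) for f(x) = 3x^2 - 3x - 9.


Net change = f(b) - f(a)
f(x) = 3x^2 - 3x - 9
Compute f(4):
f(4) = 3 * 4^2 - 3 * 4 - 9
= 48 - 12 - 9
= 27
Compute f(2):
f(2) = 3 * 2^2 - 3 * 2 - 9
= 12 - 6 - 9
= -3
Net change = 27 - (-3) = 30

30


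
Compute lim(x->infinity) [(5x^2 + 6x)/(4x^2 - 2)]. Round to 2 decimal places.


For limits at infinity with equal-degree polynomials,
we compare leading coefficients.
Numerator leading term: 5x^2
Denominator leading term: 4x^2
Divide both by x^2:
lim = (5 + 6/x) / (4 - 2/x^2)
As x -> infinity, the 1/x and 1/x^2 terms vanish:
= 5/4 = 1.25

1.25


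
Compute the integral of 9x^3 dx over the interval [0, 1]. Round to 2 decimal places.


Find the antiderivative of 9x^3:
F(x) = 9/4 * x^4
Apply the Fundamental Theorem of Calculus:
F(1) - F(0)
= 9/4 * 1^4 - 9/4 * 0^4
= 9/4 * (1 - 0)
= 9/4 * 1
= 9/4 = 2.25

2.25


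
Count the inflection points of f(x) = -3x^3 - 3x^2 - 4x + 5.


Inflection points occur where f''(x) = 0 and concavity changes.
f(x) = -3x^3 - 3x^2 - 4x + 5
f'(x) = -9x^2 - 6x - 4
f''(x) = -18x - 6
Set f''(x) = 0:
-18x - 6 = 0
x = 6 / (-18) = -1/3
Since f''(x) is linear (degree 1), it changes sign at this point.
Therefore there is exactly 1 inflection point.

1


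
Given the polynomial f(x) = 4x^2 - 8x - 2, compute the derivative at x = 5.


Differentiate term by term using power and sum rules:
f(x) = 4x^2 - 8x - 2
f'(x) = 8x - 8
Substitute x = 5:
f'(5) = 8 * 5 - 8
= 40 - 8
= 32

32


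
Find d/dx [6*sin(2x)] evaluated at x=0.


Apply the chain rule to differentiate 6*sin(2x):
d/dx [6*sin(2x)]
= 6 * cos(2x) * d/dx(2x)
= 6 * 2 * cos(2x)
= 12 * cos(2x)
Evaluate at x = 0:
= 12 * cos(0)
= 12 * 1
= 12

12


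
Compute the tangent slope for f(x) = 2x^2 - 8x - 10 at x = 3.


The slope of the tangent line equals f'(x) at the point.
f(x) = 2x^2 - 8x - 10
f'(x) = 4x - 8
At x = 3:
f'(3) = 4 * 3 - 8
= 12 - 8
= 4

4


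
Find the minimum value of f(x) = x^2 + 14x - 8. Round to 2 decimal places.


For a quadratic f(x) = ax^2 + bx + c with a > 0, the minimum is at the vertex.
Vertex x-coordinate: x = -b/(2a)
x = -(14) / (2 * 1)
x = -14/2 = -7
Substitute back to find the minimum value:
f(-7) = 1 * (-7)^2 + 14 * (-7) - 8
= 49 - 98 - 8
= -57 = -57.00

-57.00


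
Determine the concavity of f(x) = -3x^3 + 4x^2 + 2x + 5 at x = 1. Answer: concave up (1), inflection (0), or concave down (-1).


Concavity is determined by the sign of f''(x).
f(x) = -3x^3 + 4x^2 + 2x + 5
f'(x) = -9x^2 + 8x + 2
f''(x) = -18x + 8
f''(1) = -18 * 1 + 8
= -18 + 8
= -10
Since f''(1) < 0, the function is concave down (-1)

-1


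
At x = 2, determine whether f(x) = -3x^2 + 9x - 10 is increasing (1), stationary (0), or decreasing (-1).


Compute f'(x) to determine behavior:
f'(x) = -6x + 9
f'(2) = -6 * 2 + 9
= -12 + 9
= -3
Since f'(2) < 0, the function is decreasing (-1)

-1


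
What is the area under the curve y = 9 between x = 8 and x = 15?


The area under a constant function y = 9 is a rectangle.
Width = 15 - 8 = 7
Height = 9
Area = width * height
= 7 * 9
= 63

63


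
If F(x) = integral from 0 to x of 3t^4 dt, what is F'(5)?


By the Fundamental Theorem of Calculus (Part 1):
If F(x) = integral from 0 to x of f(t) dt, then F'(x) = f(x)
Here f(t) = 3t^4
So F'(x) = 3x^4
Evaluate at x = 5:
F'(5) = 3 * 5^4
= 3 * 625
= 1875

1875


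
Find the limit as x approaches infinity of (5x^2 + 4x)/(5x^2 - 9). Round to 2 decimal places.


For limits at infinity with equal-degree polynomials,
we compare leading coefficients.
Numerator leading term: 5x^2
Denominator leading term: 5x^2
Divide both by x^2:
lim = (5 + 4/x) / (5 - 9/x^2)
As x -> infinity, the 1/x and 1/x^2 terms vanish:
= 5/5 = 1 = 1.00

1.00


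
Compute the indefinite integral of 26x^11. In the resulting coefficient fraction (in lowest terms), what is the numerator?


Apply the power rule for integration:
integral of ax^n dx = a/(n+1) * x^(n+1) + C
integral of 26x^11 dx
= 26/12 * x^12 + C
= 13/6 * x^12 + C
The coefficient in lowest terms is 13/6, and its numerator is 13

13


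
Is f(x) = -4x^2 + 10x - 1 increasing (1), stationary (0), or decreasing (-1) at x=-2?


Compute f'(x) to determine behavior:
f'(x) = -8x + 10
f'(-2) = -8 * (-2) + 10
= 16 + 10
= 26
Since f'(-2) > 0, the function is increasing (1)

1


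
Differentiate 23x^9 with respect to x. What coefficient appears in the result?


We apply the power rule: d/dx [ax^n] = a*n * x^(n-1)
d/dx [23x^9]
= 23 * 9 * x^(9-1)
= 207x^8
The coefficient is 207

207


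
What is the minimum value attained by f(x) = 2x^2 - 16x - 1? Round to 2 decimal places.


For a quadratic f(x) = ax^2 + bx + c with a > 0, the minimum is at the vertex.
Vertex x-coordinate: x = -b/(2a)
x = -(-16) / (2 * 2)
x = 16/4 = 4
Substitute back to find the minimum value:
f(4) = 2 * 4^2 - 16 * 4 - 1
= 32 - 64 - 1
= -33 = -33.00

-33.00


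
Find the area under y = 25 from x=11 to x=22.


The area under a constant function y = 25 is a rectangle.
Width = 22 - 11 = 11
Height = 25
Area = width * height
= 11 * 25
= 275

275


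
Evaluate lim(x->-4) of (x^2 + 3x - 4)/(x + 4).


Direct substitution gives 0/0, so we factor the numerator.
Factor: (x^2 + 3x - 4) = (x + 4)(x - 1)
Cancel the common factor (x + 4):
(x^2 + 3x - 4)/(x + 4) = (x - 1)
Now substitute x = -4:
= (-4) - (1) = -5

-5


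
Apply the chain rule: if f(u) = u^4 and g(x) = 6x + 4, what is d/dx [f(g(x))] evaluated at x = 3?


Using the chain rule: (f(g(x)))' = f'(g(x)) * g'(x)
First, find g(3):
g(3) = 6 * 3 + 4 = 22
Next, f'(u) = 4u^3
And g'(x) = 6
So f'(g(3)) * g'(3)
= 4 * 22^3 * 6
= 4 * 10648 * 6
= 255552

255552


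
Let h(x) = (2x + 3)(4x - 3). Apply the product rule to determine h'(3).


Let u(x) = 2x + 3 and v(x) = 4x - 3
u'(x) = 2
v'(x) = 4
Product rule: h'(x) = u'(x)*v(x) + u(x)*v'(x)
= 2 * (4x - 3) + (2x + 3) * 4
At x = 3:
u(3) = 2 * 3 + 3 = 9
v(3) = 4 * 3 - 3 = 9
h'(3) = 2 * 9 + 9 * 4
= 18 + 36
= 54

54


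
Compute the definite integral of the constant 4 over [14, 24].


The integral of a constant k over [a, b] equals k * (b - a).
integral from 14 to 24 of 4 dx
= 4 * (24 - 14)
= 4 * 10
= 40

40


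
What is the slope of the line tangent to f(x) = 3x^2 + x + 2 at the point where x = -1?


The slope of the tangent line equals f'(x) at the point.
f(x) = 3x^2 + x + 2
f'(x) = 6x + 1
At x = -1:
f'(-1) = 6 * (-1) + 1
= -6 + 1
= -5

-5


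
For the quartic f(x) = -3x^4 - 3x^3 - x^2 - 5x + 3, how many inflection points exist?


Inflection points occur where f''(x) = 0 and concavity changes.
f(x) = -3x^4 - 3x^3 - x^2 - 5x + 3
f'(x) = -12x^3 - 9x^2 - 2x - 5
f''(x) = -36x^2 - 18x - 2
This is a quadratic in x. Use the discriminant to count real roots.
Discriminant = (-18)^2 - 4 * (-36) * (-2)
= 324 - 288
= 36
Since discriminant > 0, f''(x) = 0 has 2 distinct real solutions.
A quadratic with two distinct real roots changes sign at each root, so concavity changes at both.
Number of inflection points: 2

2


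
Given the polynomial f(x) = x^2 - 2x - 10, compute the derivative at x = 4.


Differentiate term by term using power and sum rules:
f(x) = x^2 - 2x - 10
f'(x) = 2x - 2
Substitute x = 4:
f'(4) = 2 * 4 - 2
= 8 - 2
= 6

6


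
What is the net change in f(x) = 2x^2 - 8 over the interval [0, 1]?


Net change = f(b) - f(a)
f(x) = 2x^2 - 8
Compute f(1):
f(1) = 2 * 1^2 + 0 * 1 - 8
= 2 + 0 - 8
= -6
Compute f(0):
f(0) = 2 * 0^2 + 0 * 0 - 8
= 0 + 0 - 8
= -8
Net change = -6 - (-8) = 2

2


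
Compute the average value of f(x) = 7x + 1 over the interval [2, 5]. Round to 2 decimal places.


Average value = 1/(b-a) * integral from a to b of f(x) dx
First compute the integral of 7x + 1:
F(x) = (7/2)x^2 + x
F(5) = 7/2 * 25 + 1 * 5 = 185/2
F(2) = 7/2 * 4 + 1 * 2 = 16
Integral = 185/2 - 16 = 153/2
Average = (153/2) / (5 - 2) = (153/2) / 3
= 51/2 = 25.50

25.50


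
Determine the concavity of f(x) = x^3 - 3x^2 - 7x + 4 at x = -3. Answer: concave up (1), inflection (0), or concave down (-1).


Concavity is determined by the sign of f''(x).
f(x) = x^3 - 3x^2 - 7x + 4
f'(x) = 3x^2 - 6x - 7
f''(x) = 6x - 6
f''(-3) = 6 * (-3) - 6
= -18 - 6
= -24
Since f''(-3) < 0, the function is concave down (-1)

-1


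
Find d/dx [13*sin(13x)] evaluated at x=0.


Apply the chain rule to differentiate 13*sin(13x):
d/dx [13*sin(13x)]
= 13 * cos(13x) * d/dx(13x)
= 13 * 13 * cos(13x)
= 169 * cos(13x)
Evaluate at x = 0:
= 169 * cos(0)
= 169 * 1
= 169

169


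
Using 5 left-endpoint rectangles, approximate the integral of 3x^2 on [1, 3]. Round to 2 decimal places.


Left Riemann sum uses left endpoints of each subinterval.
Interval: [1, 3], n = 5
dx = (3 - 1) / 5 = 2/5
Left endpoints: [1, 7/5, 9/5, 11/5, 13/5]
f values: [3, 147/25, 243/25, 363/25, 507/25]
Sum = dx * (sum of f values)
= 2/5 * 267/5
= 534/25 = 21.36

21.36


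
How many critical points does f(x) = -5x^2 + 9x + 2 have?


Find where f'(x) = 0:
f'(x) = -10x + 9
Set f'(x) = 0:
-10x + 9 = 0
x = -9 / (-10) = 9/10
This is a linear equation in x, so there is exactly one solution.
Number of critical points: 1

1


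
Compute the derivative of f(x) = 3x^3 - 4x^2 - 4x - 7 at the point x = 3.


Differentiate f(x) = 3x^3 - 4x^2 - 4x - 7 term by term:
f'(x) = 9x^2 - 8x - 4
Substitute x = 3:
f'(3) = 9 * 3^2 - 8 * 3 - 4
= 81 - 24 - 4
= 53

53


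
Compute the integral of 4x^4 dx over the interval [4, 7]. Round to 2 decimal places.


Find the antiderivative of 4x^4:
F(x) = 4/5 * x^5
Apply the Fundamental Theorem of Calculus:
F(7) - F(4)
= 4/5 * 7^5 - 4/5 * 4^5
= 4/5 * (16807 - 1024)
= 4/5 * 15783
= 63132/5 = 12626.40

12626.40


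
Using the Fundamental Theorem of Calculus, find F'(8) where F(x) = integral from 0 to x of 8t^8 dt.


By the Fundamental Theorem of Calculus (Part 1):
If F(x) = integral from 0 to x of f(t) dt, then F'(x) = f(x)
Here f(t) = 8t^8
So F'(x) = 8x^8
Evaluate at x = 8:
F'(8) = 8 * 8^8
= 8 * 16777216
= 134217728

134217728


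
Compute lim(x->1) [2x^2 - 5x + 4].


Since polynomials are continuous, we use direct substitution.
lim(x->1) of 2x^2 - 5x + 4
= 2 * 1^2 - 5 * 1 + 4
= 2 - 5 + 4
= 1

1


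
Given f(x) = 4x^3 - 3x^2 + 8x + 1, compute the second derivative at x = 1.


First derivative:
f'(x) = 12x^2 - 6x + 8
Second derivative:
f''(x) = 24x - 6
Substitute x = 1:
f''(1) = 24 * 1 - 6
= 24 - 6
= 18

18


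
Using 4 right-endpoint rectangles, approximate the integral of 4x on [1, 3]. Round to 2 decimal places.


Right Riemann sum uses right endpoints of each subinterval.
Interval: [1, 3], n = 4
dx = (3 - 1) / 4 = 1/2
Right endpoints: [3/2, 2, 5/2, 3]
f values: [6, 8, 10, 12]
Sum = dx * (sum of f values)
= 1/2 * 36
= 18 = 18.00

18.00


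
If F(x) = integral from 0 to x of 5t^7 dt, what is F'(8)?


By the Fundamental Theorem of Calculus (Part 1):
If F(x) = integral from 0 to x of f(t) dt, then F'(x) = f(x)
Here f(t) = 5t^7
So F'(x) = 5x^7
Evaluate at x = 8:
F'(8) = 5 * 8^7
= 5 * 2097152
= 10485760

10485760


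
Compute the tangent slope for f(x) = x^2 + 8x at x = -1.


The slope of the tangent line equals f'(x) at the point.
f(x) = x^2 + 8x
f'(x) = 2x + 8
At x = -1:
f'(-1) = 2 * (-1) + 8
= -2 + 8
= 6

6


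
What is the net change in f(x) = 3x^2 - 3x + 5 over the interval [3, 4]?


Net change = f(b) - f(a)
f(x) = 3x^2 - 3x + 5
Compute f(4):
f(4) = 3 * 4^2 - 3 * 4 + 5
= 48 - 12 + 5
= 41
Compute f(3):
f(3) = 3 * 3^2 - 3 * 3 + 5
= 27 - 9 + 5
= 23
Net change = 41 - 23 = 18

18


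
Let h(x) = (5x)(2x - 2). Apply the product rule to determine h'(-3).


Let u(x) = 5x and v(x) = 2x - 2
u'(x) = 5
v'(x) = 2
Product rule: h'(x) = u'(x)*v(x) + u(x)*v'(x)
= 5 * (2x - 2) + (5x) * 2
At x = -3:
u(-3) = 5 * (-3) + 0 = -15
v(-3) = 2 * (-3) - 2 = -8
h'(-3) = 5 * (-8) + (-15) * 2
= -40 - 30
= -70

-70


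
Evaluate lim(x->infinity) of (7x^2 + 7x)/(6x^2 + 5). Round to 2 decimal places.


For limits at infinity with equal-degree polynomials,
we compare leading coefficients.
Numerator leading term: 7x^2
Denominator leading term: 6x^2
Divide both by x^2:
lim = (7 + 7/x) / (6 + 5/x^2)
As x -> infinity, the 1/x and 1/x^2 terms vanish:
= 7/6 ≈ 1.17

1.17


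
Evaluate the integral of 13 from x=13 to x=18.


The integral of a constant k over [a, b] equals k * (b - a).
integral from 13 to 18 of 13 dx
= 13 * (18 - 13)
= 13 * 5
= 65

65


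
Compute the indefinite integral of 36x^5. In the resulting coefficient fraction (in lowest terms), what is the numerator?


Apply the power rule for integration:
integral of ax^n dx = a/(n+1) * x^(n+1) + C
integral of 36x^5 dx
= 36/6 * x^6 + C
= 6 * x^6 + C
The coefficient in lowest terms is 6 = 6/1, so its numerator is 6

6


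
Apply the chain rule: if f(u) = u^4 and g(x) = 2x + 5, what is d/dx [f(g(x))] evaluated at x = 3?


Using the chain rule: (f(g(x)))' = f'(g(x)) * g'(x)
First, find g(3):
g(3) = 2 * 3 + 5 = 11
Next, f'(u) = 4u^3
And g'(x) = 2
So f'(g(3)) * g'(3)
= 4 * 11^3 * 2
= 4 * 1331 * 2
= 10648

10648


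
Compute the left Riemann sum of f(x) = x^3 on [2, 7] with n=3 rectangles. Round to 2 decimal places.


Left Riemann sum uses left endpoints of each subinterval.
Interval: [2, 7], n = 3
dx = (7 - 2) / 3 = 5/3
Left endpoints: [2, 11/3, 16/3]
f values: [8, 1331/27, 4096/27]
Sum = dx * (sum of f values)
= 5/3 * 209
= 1045/3 ≈ 348.33

348.33


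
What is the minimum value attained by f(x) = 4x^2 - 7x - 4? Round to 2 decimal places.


For a quadratic f(x) = ax^2 + bx + c with a > 0, the minimum is at the vertex.
Vertex x-coordinate: x = -b/(2a)
x = -(-7) / (2 * 4)
x = 7/8
Substitute back to find the minimum value:
f(7/8) = 4 * (7/8)^2 - 7 * (7/8) - 4
= 49/16 - 49/8 - 4
= -113/16 ≈ -7.06

-7.06


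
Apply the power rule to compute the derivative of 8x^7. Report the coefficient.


We apply the power rule: d/dx [ax^n] = a*n * x^(n-1)
d/dx [8x^7]
= 8 * 7 * x^(7-1)
= 56x^6
The coefficient is 56

56


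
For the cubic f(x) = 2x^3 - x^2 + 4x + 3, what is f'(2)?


Differentiate f(x) = 2x^3 - x^2 + 4x + 3 term by term:
f'(x) = 6x^2 - 2x + 4
Substitute x = 2:
f'(2) = 6 * 2^2 - 2 * 2 + 4
= 24 - 4 + 4
= 24

24


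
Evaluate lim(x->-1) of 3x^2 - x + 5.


Since polynomials are continuous, we use direct substitution.
lim(x->-1) of 3x^2 - x + 5
= 3 * (-1)^2 - 1 * (-1) + 5
= 3 + 1 + 5
= 9

9


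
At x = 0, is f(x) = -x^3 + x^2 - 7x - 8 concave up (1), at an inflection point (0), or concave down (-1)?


Concavity is determined by the sign of f''(x).
f(x) = -x^3 + x^2 - 7x - 8
f'(x) = -3x^2 + 2x - 7
f''(x) = -6x + 2
f''(0) = -6 * 0 + 2
= 0 + 2
= 2
Since f''(0) > 0, the function is concave up (1)

1


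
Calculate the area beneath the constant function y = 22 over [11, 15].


The area under a constant function y = 22 is a rectangle.
Width = 15 - 11 = 4
Height = 22
Area = width * height
= 4 * 22
= 88

88


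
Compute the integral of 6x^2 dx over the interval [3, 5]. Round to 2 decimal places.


Find the antiderivative of 6x^2:
F(x) = 6/3 * x^3
Apply the Fundamental Theorem of Calculus:
F(5) - F(3)
= 6/3 * 5^3 - 6/3 * 3^3
= 6/3 * (125 - 27)
= 6/3 * 98
= 196 = 196.00

196.00


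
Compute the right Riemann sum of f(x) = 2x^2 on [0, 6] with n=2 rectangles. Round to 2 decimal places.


Right Riemann sum uses right endpoints of each subinterval.
Interval: [0, 6], n = 2
dx = (6 - 0) / 2 = 3
Right endpoints: [3, 6]
f values: [18, 72]
Sum = dx * (sum of f values)
= 3 * 90
= 270 = 270.00

270.00


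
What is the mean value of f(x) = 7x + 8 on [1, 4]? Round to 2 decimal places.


Average value = 1/(b-a) * integral from a to b of f(x) dx
First compute the integral of 7x + 8:
F(x) = (7/2)x^2 + 8x
F(4) = 7/2 * 16 + 8 * 4 = 88
F(1) = 7/2 * 1 + 8 * 1 = 23/2
Integral = 88 - 23/2 = 153/2
Average = (153/2) / (4 - 1) = (153/2) / 3
= 51/2 = 25.50

25.50


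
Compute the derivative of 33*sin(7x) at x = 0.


Apply the chain rule to differentiate 33*sin(7x):
d/dx [33*sin(7x)]
= 33 * cos(7x) * d/dx(7x)
= 33 * 7 * cos(7x)
= 231 * cos(7x)
Evaluate at x = 0:
= 231 * cos(0)
= 231 * 1
= 231

231


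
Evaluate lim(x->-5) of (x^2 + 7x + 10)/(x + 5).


Direct substitution gives 0/0, so we factor the numerator.
Factor: (x^2 + 7x + 10) = (x + 5)(x + 2)
Cancel the common factor (x + 5):
(x^2 + 7x + 10)/(x + 5) = (x + 2)
Now substitute x = -5:
= (-5) - (-2) = -3

-3


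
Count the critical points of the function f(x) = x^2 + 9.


Find where f'(x) = 0:
f'(x) = 2x
Set f'(x) = 0:
2x = 0
x = 0 / 2 = 0
This is a linear equation in x, so there is exactly one solution.
Number of critical points: 1

1


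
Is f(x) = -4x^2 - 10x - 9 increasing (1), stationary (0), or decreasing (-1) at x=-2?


Compute f'(x) to determine behavior:
f'(x) = -8x - 10
f'(-2) = -8 * (-2) - 10
= 16 - 10
= 6
Since f'(-2) > 0, the function is increasing (1)

1


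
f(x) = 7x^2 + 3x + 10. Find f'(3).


Differentiate term by term using power and sum rules:
f(x) = 7x^2 + 3x + 10
f'(x) = 14x + 3
Substitute x = 3:
f'(3) = 14 * 3 + 3
= 42 + 3
= 45

45


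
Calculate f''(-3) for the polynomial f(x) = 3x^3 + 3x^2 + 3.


First derivative:
f'(x) = 9x^2 + 6x
Second derivative:
f''(x) = 18x + 6
Substitute x = -3:
f''(-3) = 18 * (-3) + 6
= -54 + 6
= -48

-48


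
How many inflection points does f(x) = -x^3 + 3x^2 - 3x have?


Inflection points occur where f''(x) = 0 and concavity changes.
f(x) = -x^3 + 3x^2 - 3x
f'(x) = -3x^2 + 6x - 3
f''(x) = -6x + 6
Set f''(x) = 0:
-6x + 6 = 0
x = -6 / (-6) = 1
Since f''(x) is linear (degree 1), it changes sign at this point.
Therefore there is exactly 1 inflection point.

1


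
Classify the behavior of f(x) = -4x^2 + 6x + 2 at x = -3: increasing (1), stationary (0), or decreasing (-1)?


Compute f'(x) to determine behavior:
f'(x) = -8x + 6
f'(-3) = -8 * (-3) + 6
= 24 + 6
= 30
Since f'(-3) > 0, the function is increasing (1)

1


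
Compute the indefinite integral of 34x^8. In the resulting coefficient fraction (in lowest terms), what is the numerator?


Apply the power rule for integration:
integral of ax^n dx = a/(n+1) * x^(n+1) + C
integral of 34x^8 dx
= 34/9 * x^9 + C
The coefficient in lowest terms is 34/9, and its numerator is 34

34


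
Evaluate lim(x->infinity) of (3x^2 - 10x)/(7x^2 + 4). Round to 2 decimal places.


For limits at infinity with equal-degree polynomials,
we compare leading coefficients.
Numerator leading term: 3x^2
Denominator leading term: 7x^2
Divide both by x^2:
lim = (3 - 10/x) / (7 + 4/x^2)
As x -> infinity, the 1/x and 1/x^2 terms vanish:
= 3/7 ≈ 0.43

0.43


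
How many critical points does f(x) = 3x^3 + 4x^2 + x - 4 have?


Find where f'(x) = 0:
f(x) = 3x^3 + 4x^2 + x - 4
f'(x) = 9x^2 + 8x + 1
This is a quadratic in x. Use the discriminant to count real roots.
Discriminant = (8)^2 - 4 * 9 * 1
= 64 - 36
= 28
Since discriminant > 0, f'(x) = 0 has 2 real solutions.
Number of critical points: 2

2


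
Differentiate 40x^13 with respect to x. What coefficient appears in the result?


We apply the power rule: d/dx [ax^n] = a*n * x^(n-1)
d/dx [40x^13]
= 40 * 13 * x^(13-1)
= 520x^12
The coefficient is 520

520


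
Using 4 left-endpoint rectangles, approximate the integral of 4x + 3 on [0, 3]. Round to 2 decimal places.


Left Riemann sum uses left endpoints of each subinterval.
Interval: [0, 3], n = 4
dx = (3 - 0) / 4 = 3/4
Left endpoints: [0, 3/4, 3/2, 9/4]
f values: [3, 6, 9, 12]
Sum = dx * (sum of f values)
= 3/4 * 30
= 45/2 = 22.50

22.50


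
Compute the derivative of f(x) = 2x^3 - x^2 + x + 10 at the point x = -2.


Differentiate f(x) = 2x^3 - x^2 + x + 10 term by term:
f'(x) = 6x^2 - 2x + 1
Substitute x = -2:
f'(-2) = 6 * (-2)^2 - 2 * (-2) + 1
= 24 + 4 + 1
= 29

29


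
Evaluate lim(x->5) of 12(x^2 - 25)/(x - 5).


Direct substitution gives 0/0, so we factor the numerator.
Factor: 12(x^2 - 25) = 12 * (x - 5)(x + 5)
Cancel the common factor (x - 5):
12(x^2 - 25)/(x - 5) = 12 * (x + 5)
Now substitute x = 5:
= 12 * (5 + 5) = 120

120


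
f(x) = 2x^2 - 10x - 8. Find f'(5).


Differentiate term by term using power and sum rules:
f(x) = 2x^2 - 10x - 8
f'(x) = 4x - 10
Substitute x = 5:
f'(5) = 4 * 5 - 10
= 20 - 10
= 10

10


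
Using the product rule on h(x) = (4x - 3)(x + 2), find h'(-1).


Let u(x) = 4x - 3 and v(x) = x + 2
u'(x) = 4
v'(x) = 1
Product rule: h'(x) = u'(x)*v(x) + u(x)*v'(x)
= 4 * (x + 2) + (4x - 3) * 1
At x = -1:
u(-1) = 4 * (-1) - 3 = -7
v(-1) = 1 * (-1) + 2 = 1
h'(-1) = 4 * 1 + (-7) * 1
= 4 - 7
= -3

-3


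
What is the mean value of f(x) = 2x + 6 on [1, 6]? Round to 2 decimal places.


Average value = 1/(b-a) * integral from a to b of f(x) dx
First compute the integral of 2x + 6:
F(x) = x^2 + 6x
F(6) = 1 * 36 + 6 * 6 = 72
F(1) = 1 * 1 + 6 * 1 = 7
Integral = 72 - 7 = 65
Average = 65 / (6 - 1) = 65 / 5
= 13 = 13.00

13.00


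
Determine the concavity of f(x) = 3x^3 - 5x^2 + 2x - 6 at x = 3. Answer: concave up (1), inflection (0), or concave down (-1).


Concavity is determined by the sign of f''(x).
f(x) = 3x^3 - 5x^2 + 2x - 6
f'(x) = 9x^2 - 10x + 2
f''(x) = 18x - 10
f''(3) = 18 * 3 - 10
= 54 - 10
= 44
Since f''(3) > 0, the function is concave up (1)

1


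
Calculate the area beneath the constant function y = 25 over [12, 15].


The area under a constant function y = 25 is a rectangle.
Width = 15 - 12 = 3
Height = 25
Area = width * height
= 3 * 25
= 75

75


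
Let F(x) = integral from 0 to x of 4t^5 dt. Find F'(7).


By the Fundamental Theorem of Calculus (Part 1):
If F(x) = integral from 0 to x of f(t) dt, then F'(x) = f(x)
Here f(t) = 4t^5
So F'(x) = 4x^5
Evaluate at x = 7:
F'(7) = 4 * 7^5
= 4 * 16807
= 67228

67228


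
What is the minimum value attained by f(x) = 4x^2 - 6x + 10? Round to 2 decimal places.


For a quadratic f(x) = ax^2 + bx + c with a > 0, the minimum is at the vertex.
Vertex x-coordinate: x = -b/(2a)
x = -(-6) / (2 * 4)
x = 6/8 = 3/4
Substitute back to find the minimum value:
f(3/4) = 4 * (3/4)^2 - 6 * (3/4) + 10
= 9/4 - 9/2 + 10
= 31/4 = 7.75

7.75


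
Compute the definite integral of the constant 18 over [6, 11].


The integral of a constant k over [a, b] equals k * (b - a).
integral from 6 to 11 of 18 dx
= 18 * (11 - 6)
= 18 * 5
= 90

90


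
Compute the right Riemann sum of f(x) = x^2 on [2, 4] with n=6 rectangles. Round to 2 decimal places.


Right Riemann sum uses right endpoints of each subinterval.
Interval: [2, 4], n = 6
dx = (4 - 2) / 6 = 1/3
Right endpoints: [7/3, 8/3, 3, 10/3, 11/3, 4]
f values: [49/9, 64/9, 9, 100/9, 121/9, 16]
Sum = dx * (sum of f values)
= 1/3 * 559/9
= 559/27 ≈ 20.70

20.70


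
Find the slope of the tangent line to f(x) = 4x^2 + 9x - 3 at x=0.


The slope of the tangent line equals f'(x) at the point.
f(x) = 4x^2 + 9x - 3
f'(x) = 8x + 9
At x = 0:
f'(0) = 8 * 0 + 9
= 0 + 9
= 9

9


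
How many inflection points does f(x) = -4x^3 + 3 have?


Inflection points occur where f''(x) = 0 and concavity changes.
f(x) = -4x^3 + 3
f'(x) = -12x^2
f''(x) = -24x
Set f''(x) = 0:
-24x = 0
x = 0 / (-24) = 0
Since f''(x) is linear (degree 1), it changes sign at this point.
Therefore there is exactly 1 inflection point.

1


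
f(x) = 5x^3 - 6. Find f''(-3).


First derivative:
f'(x) = 15x^2
Second derivative:
f''(x) = 30x
Substitute x = -3:
f''(-3) = 30 * (-3) + 0
= -90 + 0
= -90

-90


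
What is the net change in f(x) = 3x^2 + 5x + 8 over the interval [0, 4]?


Net change = f(b) - f(a)
f(x) = 3x^2 + 5x + 8
Compute f(4):
f(4) = 3 * 4^2 + 5 * 4 + 8
= 48 + 20 + 8
= 76
Compute f(0):
f(0) = 3 * 0^2 + 5 * 0 + 8
= 0 + 0 + 8
= 8
Net change = 76 - 8 = 68

68


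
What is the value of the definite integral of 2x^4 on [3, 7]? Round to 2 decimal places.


Find the antiderivative of 2x^4:
F(x) = 2/5 * x^5
Apply the Fundamental Theorem of Calculus:
F(7) - F(3)
= 2/5 * 7^5 - 2/5 * 3^5
= 2/5 * (16807 - 243)
= 2/5 * 16564
= 33128/5 = 6625.60

6625.60


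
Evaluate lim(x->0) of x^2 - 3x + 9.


Since polynomials are continuous, we use direct substitution.
lim(x->0) of x^2 - 3x + 9
= 1 * 0^2 - 3 * 0 + 9
= 0 + 0 + 9
= 9

9


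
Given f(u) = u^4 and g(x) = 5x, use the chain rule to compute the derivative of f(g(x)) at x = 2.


Using the chain rule: (f(g(x)))' = f'(g(x)) * g'(x)
First, find g(2):
g(2) = 5 * 2 + 0 = 10
Next, f'(u) = 4u^3
And g'(x) = 5
So f'(g(2)) * g'(2)
= 4 * 10^3 * 5
= 4 * 1000 * 5
= 20000

20000


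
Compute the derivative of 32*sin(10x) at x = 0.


Apply the chain rule to differentiate 32*sin(10x):
d/dx [32*sin(10x)]
= 32 * cos(10x) * d/dx(10x)
= 32 * 10 * cos(10x)
= 320 * cos(10x)
Evaluate at x = 0:
= 320 * cos(0)
= 320 * 1
= 320

320


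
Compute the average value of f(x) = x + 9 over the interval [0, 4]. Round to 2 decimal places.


Average value = 1/(b-a) * integral from a to b of f(x) dx
First compute the integral of x + 9:
F(x) = (1/2)x^2 + 9x
F(4) = 1/2 * 16 + 9 * 4 = 44
F(0) = 1/2 * 0 + 9 * 0 = 0
Integral = 44 - 0 = 44
Average = 44 / (4 - 0) = 44 / 4
= 11 = 11.00

11.00


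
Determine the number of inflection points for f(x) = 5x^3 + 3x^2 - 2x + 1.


Inflection points occur where f''(x) = 0 and concavity changes.
f(x) = 5x^3 + 3x^2 - 2x + 1
f'(x) = 15x^2 + 6x - 2
f''(x) = 30x + 6
Set f''(x) = 0:
30x + 6 = 0
x = -6 / 30 = -1/5
Since f''(x) is linear (degree 1), it changes sign at this point.
Therefore there is exactly 1 inflection point.

1


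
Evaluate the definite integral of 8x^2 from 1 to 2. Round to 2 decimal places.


Find the antiderivative of 8x^2:
F(x) = 8/3 * x^3
Apply the Fundamental Theorem of Calculus:
F(2) - F(1)
= 8/3 * 2^3 - 8/3 * 1^3
= 8/3 * (8 - 1)
= 8/3 * 7
= 56/3 ≈ 18.67

18.67


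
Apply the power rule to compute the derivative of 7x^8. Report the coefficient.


We apply the power rule: d/dx [ax^n] = a*n * x^(n-1)
d/dx [7x^8]
= 7 * 8 * x^(8-1)
= 56x^7
The coefficient is 56

56


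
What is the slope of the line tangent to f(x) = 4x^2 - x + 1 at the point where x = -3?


The slope of the tangent line equals f'(x) at the point.
f(x) = 4x^2 - x + 1
f'(x) = 8x - 1
At x = -3:
f'(-3) = 8 * (-3) - 1
= -24 - 1
= -25

-25


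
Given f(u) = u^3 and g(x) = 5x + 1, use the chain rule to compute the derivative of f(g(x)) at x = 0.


Using the chain rule: (f(g(x)))' = f'(g(x)) * g'(x)
First, find g(0):
g(0) = 5 * 0 + 1 = 1
Next, f'(u) = 3u^2
And g'(x) = 5
So f'(g(0)) * g'(0)
= 3 * 1^2 * 5
= 3 * 1 * 5
= 15

15


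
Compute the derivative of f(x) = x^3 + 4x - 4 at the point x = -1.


Differentiate f(x) = x^3 + 4x - 4 term by term:
f'(x) = 3x^2 + 4
Substitute x = -1:
f'(-1) = 3 * (-1)^2 + 0 * (-1) + 4
= 3 + 0 + 4
= 7

7


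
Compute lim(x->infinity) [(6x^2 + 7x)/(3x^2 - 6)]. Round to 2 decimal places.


For limits at infinity with equal-degree polynomials,
we compare leading coefficients.
Numerator leading term: 6x^2
Denominator leading term: 3x^2
Divide both by x^2:
lim = (6 + 7/x) / (3 - 6/x^2)
As x -> infinity, the 1/x and 1/x^2 terms vanish:
= 6/3 = 2 = 2.00

2.00


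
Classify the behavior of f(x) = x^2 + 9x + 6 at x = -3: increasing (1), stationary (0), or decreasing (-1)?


Compute f'(x) to determine behavior:
f'(x) = 2x + 9
f'(-3) = 2 * (-3) + 9
= -6 + 9
= 3
Since f'(-3) > 0, the function is increasing (1)

1


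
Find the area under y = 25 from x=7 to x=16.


The area under a constant function y = 25 is a rectangle.
Width = 16 - 7 = 9
Height = 25
Area = width * height
= 9 * 25
= 225

225


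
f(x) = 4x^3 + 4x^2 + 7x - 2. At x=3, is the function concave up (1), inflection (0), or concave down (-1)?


Concavity is determined by the sign of f''(x).
f(x) = 4x^3 + 4x^2 + 7x - 2
f'(x) = 12x^2 + 8x + 7
f''(x) = 24x + 8
f''(3) = 24 * 3 + 8
= 72 + 8
= 80
Since f''(3) > 0, the function is concave up (1)

1


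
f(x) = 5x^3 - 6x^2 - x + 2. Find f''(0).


First derivative:
f'(x) = 15x^2 - 12x - 1
Second derivative:
f''(x) = 30x - 12
Substitute x = 0:
f''(0) = 30 * 0 - 12
= 0 - 12
= -12

-12


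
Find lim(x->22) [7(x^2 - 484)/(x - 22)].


Direct substitution gives 0/0, so we factor the numerator.
Factor: 7(x^2 - 484) = 7 * (x - 22)(x + 22)
Cancel the common factor (x - 22):
7(x^2 - 484)/(x - 22) = 7 * (x + 22)
Now substitute x = 22:
= 7 * (22 + 22) = 308

308


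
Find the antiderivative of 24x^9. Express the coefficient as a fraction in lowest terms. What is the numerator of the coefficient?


Apply the power rule for integration:
integral of ax^n dx = a/(n+1) * x^(n+1) + C
integral of 24x^9 dx
= 24/10 * x^10 + C
= 12/5 * x^10 + C
The coefficient in lowest terms is 12/5, and its numerator is 12

12


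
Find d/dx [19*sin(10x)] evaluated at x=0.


Apply the chain rule to differentiate 19*sin(10x):
d/dx [19*sin(10x)]
= 19 * cos(10x) * d/dx(10x)
= 19 * 10 * cos(10x)
= 190 * cos(10x)
Evaluate at x = 0:
= 190 * cos(0)
= 190 * 1
= 190

190


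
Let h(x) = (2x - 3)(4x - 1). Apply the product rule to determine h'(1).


Let u(x) = 2x - 3 and v(x) = 4x - 1
u'(x) = 2
v'(x) = 4
Product rule: h'(x) = u'(x)*v(x) + u(x)*v'(x)
= 2 * (4x - 1) + (2x - 3) * 4
At x = 1:
u(1) = 2 * 1 - 3 = -1
v(1) = 4 * 1 - 1 = 3
h'(1) = 2 * 3 + (-1) * 4
= 6 - 4
= 2

2


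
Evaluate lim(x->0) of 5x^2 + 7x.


Since polynomials are continuous, we use direct substitution.
lim(x->0) of 5x^2 + 7x
= 5 * 0^2 + 7 * 0 + 0
= 0 + 0 + 0
= 0

0


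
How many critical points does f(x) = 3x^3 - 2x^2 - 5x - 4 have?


Find where f'(x) = 0:
f(x) = 3x^3 - 2x^2 - 5x - 4
f'(x) = 9x^2 - 4x - 5
This is a quadratic in x. Use the discriminant to count real roots.
Discriminant = (-4)^2 - 4 * 9 * (-5)
= 16 - (-180)
= 196
Since discriminant > 0, f'(x) = 0 has 2 real solutions.
Number of critical points: 2

2


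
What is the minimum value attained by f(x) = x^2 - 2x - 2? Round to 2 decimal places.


For a quadratic f(x) = ax^2 + bx + c with a > 0, the minimum is at the vertex.
Vertex x-coordinate: x = -b/(2a)
x = -(-2) / (2 * 1)
x = 2/2 = 1
Substitute back to find the minimum value:
f(1) = 1 * 1^2 - 2 * 1 - 2
= 1 - 2 - 2
= -3 = -3.00

-3.00


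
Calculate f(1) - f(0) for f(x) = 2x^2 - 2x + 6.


Net change = f(b) - f(a)
f(x) = 2x^2 - 2x + 6
Compute f(1):
f(1) = 2 * 1^2 - 2 * 1 + 6
= 2 - 2 + 6
= 6
Compute f(0):
f(0) = 2 * 0^2 - 2 * 0 + 6
= 0 + 0 + 6
= 6
Net change = 6 - 6 = 0

0


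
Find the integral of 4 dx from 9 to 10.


The integral of a constant k over [a, b] equals k * (b - a).
integral from 9 to 10 of 4 dx
= 4 * (10 - 9)
= 4 * 1
= 4

4


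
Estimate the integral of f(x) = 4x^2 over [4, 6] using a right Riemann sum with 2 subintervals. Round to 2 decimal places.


Right Riemann sum uses right endpoints of each subinterval.
Interval: [4, 6], n = 2
dx = (6 - 4) / 2 = 1
Right endpoints: [5, 6]
f values: [100, 144]
Sum = dx * (sum of f values)
= 1 * 244
= 244 = 244.00

244.00


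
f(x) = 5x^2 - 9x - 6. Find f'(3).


Differentiate term by term using power and sum rules:
f(x) = 5x^2 - 9x - 6
f'(x) = 10x - 9
Substitute x = 3:
f'(3) = 10 * 3 - 9
= 30 - 9
= 21

21
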